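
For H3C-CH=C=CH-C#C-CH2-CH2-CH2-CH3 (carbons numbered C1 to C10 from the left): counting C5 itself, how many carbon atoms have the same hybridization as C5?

3

C5 is sp (two π bonds).
C1: sp3
C2: sp2
C3: sp ✓
C4: sp2
C5: sp ✓
C6: sp ✓
C7: sp3
C8: sp3
C9: sp3
C10: sp3
3 carbons are sp.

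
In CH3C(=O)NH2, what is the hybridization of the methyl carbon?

The methyl carbon is sp3: 4 σ bonds, 4 electron-density regions.

sp^3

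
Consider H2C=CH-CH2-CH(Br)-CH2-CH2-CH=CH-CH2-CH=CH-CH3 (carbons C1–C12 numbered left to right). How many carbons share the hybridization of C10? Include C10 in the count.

C10 is sp2 (one π bond).
C1: sp2 ✓
C2: sp2 ✓
C3: sp3
C4: sp3
C5: sp3
C6: sp3
C7: sp2 ✓
C8: sp2 ✓
C9: sp3
C10: sp2 ✓
C11: sp2 ✓
C12: sp3
6 carbons are sp2.

6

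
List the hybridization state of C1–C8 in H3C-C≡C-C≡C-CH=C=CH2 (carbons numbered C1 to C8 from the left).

C1: 4 σ bonds; 4 regions of electron density → sp3.
C2: 2 σ bonds, plus two π bonds; 2 regions of electron density → sp.
C3: 2 σ bonds, plus two π bonds; 2 regions of electron density → sp.
C4 (2 σ bonds, plus two π bonds) has steric number 2: sp.
C5 (2 σ bonds, plus two π bonds) has steric number 2: sp.
C6 has 3 σ bonds, plus one π bond: steric number 3 → sp2.
C7 — 2 σ bonds, plus two π bonds. Steric number 2, so sp.
C8 has 3 σ bonds, plus one π bond: steric number 3 → sp2.

C1 sp3, C2 sp, C3 sp, C4 sp, C5 sp, C6 sp2, C7 sp, C8 sp2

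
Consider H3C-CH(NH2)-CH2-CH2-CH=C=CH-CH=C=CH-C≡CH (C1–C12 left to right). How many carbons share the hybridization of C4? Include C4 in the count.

C4 is sp3 (only σ bonds).
C1: sp3 ✓
C2: sp3 ✓
C3: sp3 ✓
C4: sp3 ✓
C5: sp2
C6: sp
C7: sp2
C8: sp2
C9: sp
C10: sp2
C11: sp
C12: sp
4 carbons are sp3.

4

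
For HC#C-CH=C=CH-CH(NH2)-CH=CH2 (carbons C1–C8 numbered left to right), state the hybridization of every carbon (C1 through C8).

C1 sp, C2 sp, C3 sp2, C4 sp, C5 sp2, C6 sp3, C7 sp2, C8 sp2

C1 has 2 σ bonds, plus two π bonds: steric number 2 → sp.
C2 is sp: 2 σ bonds, plus two π bonds, 2 electron-density regions.
C3: 3 σ bonds, plus one π bond; 3 regions of electron density → sp2.
C4 carries 2 σ bonds, plus two π bonds, giving a steric number of 2, so it is sp.
C5 (3 σ bonds, plus one π bond) has steric number 3: sp2.
C6 — 4 σ bonds. Steric number 4, so sp3.
C7 is sp2: 3 σ bonds, plus one π bond, 3 electron-density regions.
C8 is sp2: 3 σ bonds, plus one π bond, 3 electron-density regions.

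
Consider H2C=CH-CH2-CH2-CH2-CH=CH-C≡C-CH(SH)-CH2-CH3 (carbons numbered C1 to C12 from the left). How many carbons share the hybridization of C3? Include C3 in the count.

6

C3 is sp3 (only σ bonds).
C1: sp2
C2: sp2
C3: sp3 ✓
C4: sp3 ✓
C5: sp3 ✓
C6: sp2
C7: sp2
C8: sp
C9: sp
C10: sp3 ✓
C11: sp3 ✓
C12: sp3 ✓
6 carbons are sp3.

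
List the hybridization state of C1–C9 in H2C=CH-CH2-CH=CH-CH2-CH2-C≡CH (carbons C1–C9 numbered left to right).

C1 is sp2: 3 σ bonds, plus one π bond, 3 electron-density regions.
C2: 3 σ bonds, plus one π bond; 3 regions of electron density → sp2.
C3 — 4 σ bonds. Steric number 4, so sp3.
C4 — 3 σ bonds, plus one π bond. Steric number 3, so sp2.
C5 (3 σ bonds, plus one π bond) has steric number 3: sp2.
C6: 4 σ bonds; 4 regions of electron density → sp3.
C7: 4 σ bonds — 4 electron domains, sp3.
C8 carries 2 σ bonds, plus two π bonds, giving a steric number of 2, so it is sp.
C9 (2 σ bonds, plus two π bonds) has steric number 2: sp.

C1 sp2, C2 sp2, C3 sp3, C4 sp2, C5 sp2, C6 sp3, C7 sp3, C8 sp, C9 sp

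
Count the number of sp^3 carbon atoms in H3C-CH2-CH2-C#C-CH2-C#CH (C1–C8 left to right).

4

C1: sp3 ✓
C2: sp3 ✓
C3: sp3 ✓
C4: sp
C5: sp
C6: sp3 ✓
C7: sp
C8: sp
C1, C2, C3, C6 → 4 sp3 carbons.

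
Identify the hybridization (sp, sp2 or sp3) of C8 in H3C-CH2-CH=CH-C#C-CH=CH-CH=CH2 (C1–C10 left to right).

C8 (3 σ bonds, plus one π bond) has steric number 3: sp2.

sp²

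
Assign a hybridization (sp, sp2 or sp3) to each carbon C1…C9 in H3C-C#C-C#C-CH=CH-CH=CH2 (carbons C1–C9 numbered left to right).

C1 sp3, C2 sp, C3 sp, C4 sp, C5 sp, C6 sp2, C7 sp2, C8 sp2, C9 sp2

C1 has 4 σ bonds: steric number 4 → sp3.
C2 — 2 σ bonds, plus two π bonds. Steric number 2, so sp.
C3 carries 2 σ bonds, plus two π bonds, giving a steric number of 2, so it is sp.
C4 has 2 σ bonds, plus two π bonds: steric number 2 → sp.
C5 — 2 σ bonds, plus two π bonds. Steric number 2, so sp.
C6 — 3 σ bonds, plus one π bond. Steric number 3, so sp2.
C7: 3 σ bonds, plus one π bond — 3 electron domains, sp2.
C8: 3 σ bonds, plus one π bond — 3 electron domains, sp2.
C9: 3 σ bonds, plus one π bond; 3 regions of electron density → sp2.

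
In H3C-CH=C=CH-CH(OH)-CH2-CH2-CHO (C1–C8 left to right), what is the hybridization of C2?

sp^2

C2 (3 σ bonds, plus one π bond) has steric number 3: sp2.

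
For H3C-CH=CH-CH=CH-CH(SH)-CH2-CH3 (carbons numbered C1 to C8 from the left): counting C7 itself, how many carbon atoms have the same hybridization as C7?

4

C7 is sp3 (only σ bonds).
C1: sp3 ✓
C2: sp2
C3: sp2
C4: sp2
C5: sp2
C6: sp3 ✓
C7: sp3 ✓
C8: sp3 ✓
4 carbons are sp3.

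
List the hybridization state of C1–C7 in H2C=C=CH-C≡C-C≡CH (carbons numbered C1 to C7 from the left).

C1 sp2, C2 sp, C3 sp2, C4 sp, C5 sp, C6 sp, C7 sp

C1 is sp2: 3 σ bonds, plus one π bond, 3 electron-density regions.
C2 (2 σ bonds, plus two π bonds) has steric number 2: sp.
C3: 3 σ bonds, plus one π bond; 3 regions of electron density → sp2.
C4 has 2 σ bonds, plus two π bonds: steric number 2 → sp.
C5 is sp: 2 σ bonds, plus two π bonds, 2 electron-density regions.
C6: 2 σ bonds, plus two π bonds; 2 regions of electron density → sp.
C7: 2 σ bonds, plus two π bonds — 2 electron domains, sp.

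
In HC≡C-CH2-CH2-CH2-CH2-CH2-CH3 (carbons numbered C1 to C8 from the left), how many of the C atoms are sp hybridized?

C1: sp ✓
C2: sp ✓
C3: sp3
C4: sp3
C5: sp3
C6: sp3
C7: sp3
C8: sp3
C1, C2 → 2 sp carbons.

2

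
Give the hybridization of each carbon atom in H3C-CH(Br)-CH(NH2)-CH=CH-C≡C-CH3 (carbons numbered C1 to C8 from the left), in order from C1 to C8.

C1 (4 σ bonds) has steric number 4: sp3.
C2: 4 σ bonds; 4 regions of electron density → sp3.
C3 is sp3: 4 σ bonds, 4 electron-density regions.
C4 — 3 σ bonds, plus one π bond. Steric number 3, so sp2.
C5 is sp2: 3 σ bonds, plus one π bond, 3 electron-density regions.
C6: 2 σ bonds, plus two π bonds — 2 electron domains, sp.
C7 has 2 σ bonds, plus two π bonds: steric number 2 → sp.
C8 is sp3: 4 σ bonds, 4 electron-density regions.

C1 sp3, C2 sp3, C3 sp3, C4 sp2, C5 sp2, C6 sp, C7 sp, C8 sp3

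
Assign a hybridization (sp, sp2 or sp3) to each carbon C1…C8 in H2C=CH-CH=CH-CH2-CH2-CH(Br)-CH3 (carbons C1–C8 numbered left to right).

C1 sp2, C2 sp2, C3 sp2, C4 sp2, C5 sp3, C6 sp3, C7 sp3, C8 sp3

C1 — 3 σ bonds, plus one π bond. Steric number 3, so sp2.
C2: 3 σ bonds, plus one π bond; 3 regions of electron density → sp2.
C3 carries 3 σ bonds, plus one π bond, giving a steric number of 3, so it is sp2.
C4 is sp2: 3 σ bonds, plus one π bond, 3 electron-density regions.
C5 has 4 σ bonds: steric number 4 → sp3.
C6 (4 σ bonds) has steric number 4: sp3.
C7: 4 σ bonds; 4 regions of electron density → sp3.
C8: 4 σ bonds; 4 regions of electron density → sp3.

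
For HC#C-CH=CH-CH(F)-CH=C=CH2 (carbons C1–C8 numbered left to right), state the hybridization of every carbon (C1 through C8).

C1 sp, C2 sp, C3 sp2, C4 sp2, C5 sp3, C6 sp2, C7 sp, C8 sp2

C1 (2 σ bonds, plus two π bonds) has steric number 2: sp.
C2 is sp: 2 σ bonds, plus two π bonds, 2 electron-density regions.
C3 — 3 σ bonds, plus one π bond. Steric number 3, so sp2.
C4 is sp2: 3 σ bonds, plus one π bond, 3 electron-density regions.
C5 is sp3: 4 σ bonds, 4 electron-density regions.
C6: 3 σ bonds, plus one π bond — 3 electron domains, sp2.
C7 — 2 σ bonds, plus two π bonds. Steric number 2, so sp.
C8 — 3 σ bonds, plus one π bond. Steric number 3, so sp2.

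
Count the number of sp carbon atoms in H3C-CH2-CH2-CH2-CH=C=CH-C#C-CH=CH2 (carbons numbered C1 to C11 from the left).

C1: sp3
C2: sp3
C3: sp3
C4: sp3
C5: sp2
C6: sp ✓
C7: sp2
C8: sp ✓
C9: sp ✓
C10: sp2
C11: sp2
C6, C8, C9 → 3 sp carbons.

3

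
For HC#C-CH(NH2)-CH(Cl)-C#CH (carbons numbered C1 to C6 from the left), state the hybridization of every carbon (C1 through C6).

C1: 2 σ bonds, plus two π bonds — 2 electron domains, sp.
C2 — 2 σ bonds, plus two π bonds. Steric number 2, so sp.
C3 (4 σ bonds) has steric number 4: sp3.
C4 (4 σ bonds) has steric number 4: sp3.
C5: 2 σ bonds, plus two π bonds; 2 regions of electron density → sp.
C6 carries 2 σ bonds, plus two π bonds, giving a steric number of 2, so it is sp.

C1 sp, C2 sp, C3 sp3, C4 sp3, C5 sp, C6 sp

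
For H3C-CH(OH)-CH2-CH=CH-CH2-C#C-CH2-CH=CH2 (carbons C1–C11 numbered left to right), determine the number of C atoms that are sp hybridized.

C1: sp3
C2: sp3
C3: sp3
C4: sp2
C5: sp2
C6: sp3
C7: sp ✓
C8: sp ✓
C9: sp3
C10: sp2
C11: sp2
C7, C8 → 2 sp carbons.

2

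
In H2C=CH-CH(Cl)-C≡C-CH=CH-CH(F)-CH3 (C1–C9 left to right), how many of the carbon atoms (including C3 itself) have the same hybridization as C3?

C3 is sp3 (only σ bonds).
C1: sp2
C2: sp2
C3: sp3 ✓
C4: sp
C5: sp
C6: sp2
C7: sp2
C8: sp3 ✓
C9: sp3 ✓
3 carbons are sp3.

3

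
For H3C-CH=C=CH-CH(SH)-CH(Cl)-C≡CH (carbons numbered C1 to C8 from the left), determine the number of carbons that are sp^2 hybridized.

C1: sp3
C2: sp2 ✓
C3: sp
C4: sp2 ✓
C5: sp3
C6: sp3
C7: sp
C8: sp
C2, C4 → 2 sp2 carbons.

2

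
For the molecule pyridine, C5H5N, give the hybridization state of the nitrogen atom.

N has two σ bonds and one lone pair in the ring plane (steric number 3 → sp2); its p orbital contributes one electron to the aromatic π system via the C=N double bond.

sp2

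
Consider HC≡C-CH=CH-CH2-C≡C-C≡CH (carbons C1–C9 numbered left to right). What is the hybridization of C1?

C1 is sp: 2 σ bonds, plus two π bonds, 2 electron-density regions.

sp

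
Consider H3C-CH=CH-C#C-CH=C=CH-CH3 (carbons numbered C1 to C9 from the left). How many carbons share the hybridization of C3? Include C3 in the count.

C3 is sp2 (one π bond).
C1: sp3
C2: sp2 ✓
C3: sp2 ✓
C4: sp
C5: sp
C6: sp2 ✓
C7: sp
C8: sp2 ✓
C9: sp3
4 carbons are sp2.

4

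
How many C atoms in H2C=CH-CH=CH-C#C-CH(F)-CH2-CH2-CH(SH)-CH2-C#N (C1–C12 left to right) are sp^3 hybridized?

5

C1: sp2
C2: sp2
C3: sp2
C4: sp2
C5: sp
C6: sp
C7: sp3 ✓
C8: sp3 ✓
C9: sp3 ✓
C10: sp3 ✓
C11: sp3 ✓
C12: sp
C7, C8, C9, C10, C11 → 5 sp3 carbons.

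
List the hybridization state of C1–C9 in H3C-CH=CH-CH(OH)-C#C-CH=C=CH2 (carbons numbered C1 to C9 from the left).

C1: 4 σ bonds — 4 electron domains, sp3.
C2: 3 σ bonds, plus one π bond; 3 regions of electron density → sp2.
C3 — 3 σ bonds, plus one π bond. Steric number 3, so sp2.
C4 (4 σ bonds) has steric number 4: sp3.
C5: 2 σ bonds, plus two π bonds; 2 regions of electron density → sp.
C6 — 2 σ bonds, plus two π bonds. Steric number 2, so sp.
C7 has 3 σ bonds, plus one π bond: steric number 3 → sp2.
C8 has 2 σ bonds, plus two π bonds: steric number 2 → sp.
C9 — 3 σ bonds, plus one π bond. Steric number 3, so sp2.

C1 sp3, C2 sp2, C3 sp2, C4 sp3, C5 sp, C6 sp, C7 sp2, C8 sp, C9 sp2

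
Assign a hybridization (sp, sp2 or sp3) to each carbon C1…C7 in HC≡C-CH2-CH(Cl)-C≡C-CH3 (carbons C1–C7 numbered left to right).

C1 is sp: 2 σ bonds, plus two π bonds, 2 electron-density regions.
C2 carries 2 σ bonds, plus two π bonds, giving a steric number of 2, so it is sp.
C3 carries 4 σ bonds, giving a steric number of 4, so it is sp3.
C4: 4 σ bonds; 4 regions of electron density → sp3.
C5: 2 σ bonds, plus two π bonds — 2 electron domains, sp.
C6 is sp: 2 σ bonds, plus two π bonds, 2 electron-density regions.
C7 carries 4 σ bonds, giving a steric number of 4, so it is sp3.

C1 sp, C2 sp, C3 sp3, C4 sp3, C5 sp, C6 sp, C7 sp3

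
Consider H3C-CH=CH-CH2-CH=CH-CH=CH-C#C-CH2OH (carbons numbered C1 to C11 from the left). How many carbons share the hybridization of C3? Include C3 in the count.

6

C3 is sp2 (one π bond).
C1: sp3
C2: sp2 ✓
C3: sp2 ✓
C4: sp3
C5: sp2 ✓
C6: sp2 ✓
C7: sp2 ✓
C8: sp2 ✓
C9: sp
C10: sp
C11: sp3
6 carbons are sp2.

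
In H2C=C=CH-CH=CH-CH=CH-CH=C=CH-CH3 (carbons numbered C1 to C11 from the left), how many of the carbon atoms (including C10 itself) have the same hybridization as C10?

8

C10 is sp2 (one π bond).
C1: sp2 ✓
C2: sp
C3: sp2 ✓
C4: sp2 ✓
C5: sp2 ✓
C6: sp2 ✓
C7: sp2 ✓
C8: sp2 ✓
C9: sp
C10: sp2 ✓
C11: sp3
8 carbons are sp2.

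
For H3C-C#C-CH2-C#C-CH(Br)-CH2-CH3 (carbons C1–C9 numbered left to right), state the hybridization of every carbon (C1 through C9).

C1: 4 σ bonds; 4 regions of electron density → sp3.
C2 is sp: 2 σ bonds, plus two π bonds, 2 electron-density regions.
C3 is sp: 2 σ bonds, plus two π bonds, 2 electron-density regions.
C4 carries 4 σ bonds, giving a steric number of 4, so it is sp3.
C5 is sp: 2 σ bonds, plus two π bonds, 2 electron-density regions.
C6 is sp: 2 σ bonds, plus two π bonds, 2 electron-density regions.
C7: 4 σ bonds; 4 regions of electron density → sp3.
C8 (4 σ bonds) has steric number 4: sp3.
C9: 4 σ bonds; 4 regions of electron density → sp3.

C1 sp3, C2 sp, C3 sp, C4 sp3, C5 sp, C6 sp, C7 sp3, C8 sp3, C9 sp3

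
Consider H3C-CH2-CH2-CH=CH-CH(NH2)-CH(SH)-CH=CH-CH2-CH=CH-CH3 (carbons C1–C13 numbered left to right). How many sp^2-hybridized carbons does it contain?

6

C1: sp3
C2: sp3
C3: sp3
C4: sp2 ✓
C5: sp2 ✓
C6: sp3
C7: sp3
C8: sp2 ✓
C9: sp2 ✓
C10: sp3
C11: sp2 ✓
C12: sp2 ✓
C13: sp3
C4, C5, C8, C9, C11, C12 → 6 sp2 carbons.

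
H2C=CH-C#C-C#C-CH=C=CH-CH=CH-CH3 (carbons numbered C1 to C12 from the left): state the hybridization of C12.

C12 is sp3: 4 σ bonds, 4 electron-density regions.

sp3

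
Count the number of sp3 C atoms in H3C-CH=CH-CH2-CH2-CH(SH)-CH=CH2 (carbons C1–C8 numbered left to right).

4

C1: sp3 ✓
C2: sp2
C3: sp2
C4: sp3 ✓
C5: sp3 ✓
C6: sp3 ✓
C7: sp2
C8: sp2
C1, C4, C5, C6 → 4 sp3 carbons.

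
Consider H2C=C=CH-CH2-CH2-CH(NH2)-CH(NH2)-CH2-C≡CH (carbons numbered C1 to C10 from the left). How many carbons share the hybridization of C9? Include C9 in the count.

3

C9 is sp (two π bonds).
C1: sp2
C2: sp ✓
C3: sp2
C4: sp3
C5: sp3
C6: sp3
C7: sp3
C8: sp3
C9: sp ✓
C10: sp ✓
3 carbons are sp.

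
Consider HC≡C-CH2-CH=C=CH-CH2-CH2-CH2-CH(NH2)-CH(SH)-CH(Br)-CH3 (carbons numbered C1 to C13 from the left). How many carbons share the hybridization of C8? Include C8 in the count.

8

C8 is sp3 (only σ bonds).
C1: sp
C2: sp
C3: sp3 ✓
C4: sp2
C5: sp
C6: sp2
C7: sp3 ✓
C8: sp3 ✓
C9: sp3 ✓
C10: sp3 ✓
C11: sp3 ✓
C12: sp3 ✓
C13: sp3 ✓
8 carbons are sp3.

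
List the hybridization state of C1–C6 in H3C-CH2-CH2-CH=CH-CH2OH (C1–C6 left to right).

C1 sp3, C2 sp3, C3 sp3, C4 sp2, C5 sp2, C6 sp3

C1: 4 σ bonds — 4 electron domains, sp3.
C2 — 4 σ bonds. Steric number 4, so sp3.
C3 (4 σ bonds) has steric number 4: sp3.
C4 is sp2: 3 σ bonds, plus one π bond, 3 electron-density regions.
C5 has 3 σ bonds, plus one π bond: steric number 3 → sp2.
C6 — 4 σ bonds. Steric number 4, so sp3.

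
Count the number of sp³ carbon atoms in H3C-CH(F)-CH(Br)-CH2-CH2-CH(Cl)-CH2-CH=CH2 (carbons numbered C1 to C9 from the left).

7

C1: sp3 ✓
C2: sp3 ✓
C3: sp3 ✓
C4: sp3 ✓
C5: sp3 ✓
C6: sp3 ✓
C7: sp3 ✓
C8: sp2
C9: sp2
C1, C2, C3, C4, C5, C6, C7 → 7 sp3 carbons.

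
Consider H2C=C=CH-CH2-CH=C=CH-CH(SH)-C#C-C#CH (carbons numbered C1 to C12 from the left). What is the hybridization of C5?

C5: 3 σ bonds, plus one π bond; 3 regions of electron density → sp2.

sp²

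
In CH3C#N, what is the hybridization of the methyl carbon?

The methyl carbon: 4 σ bonds — 4 electron domains, sp3.

sp^3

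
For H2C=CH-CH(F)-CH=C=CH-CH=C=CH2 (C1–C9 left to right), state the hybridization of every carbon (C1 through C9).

C1 sp2, C2 sp2, C3 sp3, C4 sp2, C5 sp, C6 sp2, C7 sp2, C8 sp, C9 sp2

C1 carries 3 σ bonds, plus one π bond, giving a steric number of 3, so it is sp2.
C2 carries 3 σ bonds, plus one π bond, giving a steric number of 3, so it is sp2.
C3: 4 σ bonds; 4 regions of electron density → sp3.
C4 (3 σ bonds, plus one π bond) has steric number 3: sp2.
C5 has 2 σ bonds, plus two π bonds: steric number 2 → sp.
C6 — 3 σ bonds, plus one π bond. Steric number 3, so sp2.
C7: 3 σ bonds, plus one π bond; 3 regions of electron density → sp2.
C8 is sp: 2 σ bonds, plus two π bonds, 2 electron-density regions.
C9 is sp2: 3 σ bonds, plus one π bond, 3 electron-density regions.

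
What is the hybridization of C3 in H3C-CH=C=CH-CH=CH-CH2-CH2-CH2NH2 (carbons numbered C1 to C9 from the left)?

C3 — 2 σ bonds, plus two π bonds. Steric number 2, so sp.

sp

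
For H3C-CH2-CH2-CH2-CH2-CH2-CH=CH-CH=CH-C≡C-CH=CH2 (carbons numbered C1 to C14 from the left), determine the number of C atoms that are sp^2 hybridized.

6

C1: sp3
C2: sp3
C3: sp3
C4: sp3
C5: sp3
C6: sp3
C7: sp2 ✓
C8: sp2 ✓
C9: sp2 ✓
C10: sp2 ✓
C11: sp
C12: sp
C13: sp2 ✓
C14: sp2 ✓
C7, C8, C9, C10, C13, C14 → 6 sp2 carbons.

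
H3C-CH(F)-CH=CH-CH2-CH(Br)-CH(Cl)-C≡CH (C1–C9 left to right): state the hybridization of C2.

C2 has 4 σ bonds: steric number 4 → sp3.

sp3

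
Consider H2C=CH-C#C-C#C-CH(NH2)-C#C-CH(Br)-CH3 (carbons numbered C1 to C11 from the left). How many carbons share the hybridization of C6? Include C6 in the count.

6

C6 is sp (two π bonds).
C1: sp2
C2: sp2
C3: sp ✓
C4: sp ✓
C5: sp ✓
C6: sp ✓
C7: sp3
C8: sp ✓
C9: sp ✓
C10: sp3
C11: sp3
6 carbons are sp.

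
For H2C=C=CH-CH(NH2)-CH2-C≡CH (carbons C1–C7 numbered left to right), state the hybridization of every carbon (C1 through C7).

C1 sp2, C2 sp, C3 sp2, C4 sp3, C5 sp3, C6 sp, C7 sp

C1 (3 σ bonds, plus one π bond) has steric number 3: sp2.
C2: 2 σ bonds, plus two π bonds — 2 electron domains, sp.
C3 (3 σ bonds, plus one π bond) has steric number 3: sp2.
C4 has 4 σ bonds: steric number 4 → sp3.
C5 has 4 σ bonds: steric number 4 → sp3.
C6 is sp: 2 σ bonds, plus two π bonds, 2 electron-density regions.
C7: 2 σ bonds, plus two π bonds; 2 regions of electron density → sp.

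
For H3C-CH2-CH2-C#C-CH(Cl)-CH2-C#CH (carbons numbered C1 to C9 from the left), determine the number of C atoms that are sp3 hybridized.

5

C1: sp3 ✓
C2: sp3 ✓
C3: sp3 ✓
C4: sp
C5: sp
C6: sp3 ✓
C7: sp3 ✓
C8: sp
C9: sp
C1, C2, C3, C6, C7 → 5 sp3 carbons.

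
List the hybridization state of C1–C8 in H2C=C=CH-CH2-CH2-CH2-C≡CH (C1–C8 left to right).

C1 sp2, C2 sp, C3 sp2, C4 sp3, C5 sp3, C6 sp3, C7 sp, C8 sp

C1 has 3 σ bonds, plus one π bond: steric number 3 → sp2.
C2: 2 σ bonds, plus two π bonds — 2 electron domains, sp.
C3 — 3 σ bonds, plus one π bond. Steric number 3, so sp2.
C4 carries 4 σ bonds, giving a steric number of 4, so it is sp3.
C5 (4 σ bonds) has steric number 4: sp3.
C6: 4 σ bonds; 4 regions of electron density → sp3.
C7: 2 σ bonds, plus two π bonds; 2 regions of electron density → sp.
C8 is sp: 2 σ bonds, plus two π bonds, 2 electron-density regions.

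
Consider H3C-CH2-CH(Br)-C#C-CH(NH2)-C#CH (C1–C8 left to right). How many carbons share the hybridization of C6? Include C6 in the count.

4

C6 is sp3 (only σ bonds).
C1: sp3 ✓
C2: sp3 ✓
C3: sp3 ✓
C4: sp
C5: sp
C6: sp3 ✓
C7: sp
C8: sp
4 carbons are sp3.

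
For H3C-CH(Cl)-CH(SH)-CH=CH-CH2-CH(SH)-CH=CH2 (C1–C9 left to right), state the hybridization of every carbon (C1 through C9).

C1 sp3, C2 sp3, C3 sp3, C4 sp2, C5 sp2, C6 sp3, C7 sp3, C8 sp2, C9 sp2

C1 — 4 σ bonds. Steric number 4, so sp3.
C2 (4 σ bonds) has steric number 4: sp3.
C3 has 4 σ bonds: steric number 4 → sp3.
C4: 3 σ bonds, plus one π bond — 3 electron domains, sp2.
C5 is sp2: 3 σ bonds, plus one π bond, 3 electron-density regions.
C6: 4 σ bonds — 4 electron domains, sp3.
C7: 4 σ bonds — 4 electron domains, sp3.
C8 is sp2: 3 σ bonds, plus one π bond, 3 electron-density regions.
C9 carries 3 σ bonds, plus one π bond, giving a steric number of 3, so it is sp2.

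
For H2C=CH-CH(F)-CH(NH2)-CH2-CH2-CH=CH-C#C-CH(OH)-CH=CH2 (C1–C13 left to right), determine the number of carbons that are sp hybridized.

2

C1: sp2
C2: sp2
C3: sp3
C4: sp3
C5: sp3
C6: sp3
C7: sp2
C8: sp2
C9: sp ✓
C10: sp ✓
C11: sp3
C12: sp2
C13: sp2
C9, C10 → 2 sp carbons.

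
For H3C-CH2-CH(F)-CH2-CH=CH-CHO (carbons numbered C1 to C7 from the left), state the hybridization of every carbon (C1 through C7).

C1 sp3, C2 sp3, C3 sp3, C4 sp3, C5 sp2, C6 sp2, C7 sp2

C1: 4 σ bonds; 4 regions of electron density → sp3.
C2 — 4 σ bonds. Steric number 4, so sp3.
C3: 4 σ bonds; 4 regions of electron density → sp3.
C4 has 4 σ bonds: steric number 4 → sp3.
C5 carries 3 σ bonds, plus one π bond, giving a steric number of 3, so it is sp2.
C6 is sp2: 3 σ bonds, plus one π bond, 3 electron-density regions.
C7: 3 σ bonds, plus one π bond; 3 regions of electron density → sp2.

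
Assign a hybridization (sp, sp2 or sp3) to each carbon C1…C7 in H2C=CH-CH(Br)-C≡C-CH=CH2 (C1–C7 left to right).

C1 sp2, C2 sp2, C3 sp3, C4 sp, C5 sp, C6 sp2, C7 sp2

C1 carries 3 σ bonds, plus one π bond, giving a steric number of 3, so it is sp2.
C2: 3 σ bonds, plus one π bond — 3 electron domains, sp2.
C3 is sp3: 4 σ bonds, 4 electron-density regions.
C4: 2 σ bonds, plus two π bonds — 2 electron domains, sp.
C5 carries 2 σ bonds, plus two π bonds, giving a steric number of 2, so it is sp.
C6 is sp2: 3 σ bonds, plus one π bond, 3 electron-density regions.
C7 — 3 σ bonds, plus one π bond. Steric number 3, so sp2.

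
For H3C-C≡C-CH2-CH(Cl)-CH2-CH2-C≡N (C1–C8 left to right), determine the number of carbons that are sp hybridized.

3

C1: sp3
C2: sp ✓
C3: sp ✓
C4: sp3
C5: sp3
C6: sp3
C7: sp3
C8: sp ✓
C2, C3, C8 → 3 sp carbons.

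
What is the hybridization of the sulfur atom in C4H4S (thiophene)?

sp²

Analogous to furan: one S lone pair in the aromatic π system, S is sp2.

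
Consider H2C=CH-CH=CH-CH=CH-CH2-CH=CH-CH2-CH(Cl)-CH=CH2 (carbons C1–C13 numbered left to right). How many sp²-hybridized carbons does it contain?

10

C1: sp2 ✓
C2: sp2 ✓
C3: sp2 ✓
C4: sp2 ✓
C5: sp2 ✓
C6: sp2 ✓
C7: sp3
C8: sp2 ✓
C9: sp2 ✓
C10: sp3
C11: sp3
C12: sp2 ✓
C13: sp2 ✓
C1, C2, C3, C4, C5, C6, C8, C9, C12, C13 → 10 sp2 carbons.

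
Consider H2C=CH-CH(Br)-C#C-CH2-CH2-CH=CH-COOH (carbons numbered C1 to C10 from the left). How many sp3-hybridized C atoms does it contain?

3

C1: sp2
C2: sp2
C3: sp3 ✓
C4: sp
C5: sp
C6: sp3 ✓
C7: sp3 ✓
C8: sp2
C9: sp2
C10: sp2
C3, C6, C7 → 3 sp3 carbons.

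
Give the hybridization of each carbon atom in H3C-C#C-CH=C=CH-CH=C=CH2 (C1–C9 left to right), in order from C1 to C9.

C1 sp3, C2 sp, C3 sp, C4 sp2, C5 sp, C6 sp2, C7 sp2, C8 sp, C9 sp2

C1: 4 σ bonds — 4 electron domains, sp3.
C2 (2 σ bonds, plus two π bonds) has steric number 2: sp.
C3 (2 σ bonds, plus two π bonds) has steric number 2: sp.
C4 carries 3 σ bonds, plus one π bond, giving a steric number of 3, so it is sp2.
C5 carries 2 σ bonds, plus two π bonds, giving a steric number of 2, so it is sp.
C6 carries 3 σ bonds, plus one π bond, giving a steric number of 3, so it is sp2.
C7 (3 σ bonds, plus one π bond) has steric number 3: sp2.
C8 — 2 σ bonds, plus two π bonds. Steric number 2, so sp.
C9 carries 3 σ bonds, plus one π bond, giving a steric number of 3, so it is sp2.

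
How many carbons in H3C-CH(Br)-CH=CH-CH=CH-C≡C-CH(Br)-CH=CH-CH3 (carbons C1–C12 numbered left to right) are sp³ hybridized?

C1: sp3 ✓
C2: sp3 ✓
C3: sp2
C4: sp2
C5: sp2
C6: sp2
C7: sp
C8: sp
C9: sp3 ✓
C10: sp2
C11: sp2
C12: sp3 ✓
C1, C2, C9, C12 → 4 sp3 carbons.

4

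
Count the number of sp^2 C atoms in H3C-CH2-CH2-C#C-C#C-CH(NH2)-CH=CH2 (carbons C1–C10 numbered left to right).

C1: sp3
C2: sp3
C3: sp3
C4: sp
C5: sp
C6: sp
C7: sp
C8: sp3
C9: sp2 ✓
C10: sp2 ✓
C9, C10 → 2 sp2 carbons.

2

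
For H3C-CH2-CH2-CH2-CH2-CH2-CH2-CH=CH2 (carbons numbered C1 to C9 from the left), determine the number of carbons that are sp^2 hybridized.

C1: sp3
C2: sp3
C3: sp3
C4: sp3
C5: sp3
C6: sp3
C7: sp3
C8: sp2 ✓
C9: sp2 ✓
C8, C9 → 2 sp2 carbons.

2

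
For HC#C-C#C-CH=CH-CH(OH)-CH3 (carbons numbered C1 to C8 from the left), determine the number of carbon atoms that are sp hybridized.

C1: sp ✓
C2: sp ✓
C3: sp ✓
C4: sp ✓
C5: sp2
C6: sp2
C7: sp3
C8: sp3
C1, C2, C3, C4 → 4 sp carbons.

4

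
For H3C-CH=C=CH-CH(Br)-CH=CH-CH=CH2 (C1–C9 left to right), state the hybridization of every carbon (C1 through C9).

C1: 4 σ bonds — 4 electron domains, sp3.
C2: 3 σ bonds, plus one π bond; 3 regions of electron density → sp2.
C3 has 2 σ bonds, plus two π bonds: steric number 2 → sp.
C4: 3 σ bonds, plus one π bond — 3 electron domains, sp2.
C5 has 4 σ bonds: steric number 4 → sp3.
C6 (3 σ bonds, plus one π bond) has steric number 3: sp2.
C7 (3 σ bonds, plus one π bond) has steric number 3: sp2.
C8 has 3 σ bonds, plus one π bond: steric number 3 → sp2.
C9 carries 3 σ bonds, plus one π bond, giving a steric number of 3, so it is sp2.

C1 sp3, C2 sp2, C3 sp, C4 sp2, C5 sp3, C6 sp2, C7 sp2, C8 sp2, C9 sp2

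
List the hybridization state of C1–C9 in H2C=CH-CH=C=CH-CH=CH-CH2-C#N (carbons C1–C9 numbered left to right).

C1 carries 3 σ bonds, plus one π bond, giving a steric number of 3, so it is sp2.
C2 has 3 σ bonds, plus one π bond: steric number 3 → sp2.
C3 (3 σ bonds, plus one π bond) has steric number 3: sp2.
C4 — 2 σ bonds, plus two π bonds. Steric number 2, so sp.
C5 carries 3 σ bonds, plus one π bond, giving a steric number of 3, so it is sp2.
C6: 3 σ bonds, plus one π bond — 3 electron domains, sp2.
C7 is sp2: 3 σ bonds, plus one π bond, 3 electron-density regions.
C8 — 4 σ bonds. Steric number 4, so sp3.
C9 carries 2 σ bonds, plus two π bonds, giving a steric number of 2, so it is sp.

C1 sp2, C2 sp2, C3 sp2, C4 sp, C5 sp2, C6 sp2, C7 sp2, C8 sp3, C9 sp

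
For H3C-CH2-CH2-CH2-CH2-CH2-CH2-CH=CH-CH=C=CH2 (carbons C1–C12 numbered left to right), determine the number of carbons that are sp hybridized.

C1: sp3
C2: sp3
C3: sp3
C4: sp3
C5: sp3
C6: sp3
C7: sp3
C8: sp2
C9: sp2
C10: sp2
C11: sp ✓
C12: sp2
C11 → 1 sp carbon.

1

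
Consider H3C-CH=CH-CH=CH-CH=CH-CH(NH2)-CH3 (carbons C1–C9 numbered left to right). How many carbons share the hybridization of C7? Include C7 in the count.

C7 is sp2 (one π bond).
C1: sp3
C2: sp2 ✓
C3: sp2 ✓
C4: sp2 ✓
C5: sp2 ✓
C6: sp2 ✓
C7: sp2 ✓
C8: sp3
C9: sp3
6 carbons are sp2.

6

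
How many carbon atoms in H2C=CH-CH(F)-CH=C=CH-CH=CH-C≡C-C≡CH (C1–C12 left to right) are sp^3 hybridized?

C1: sp2
C2: sp2
C3: sp3 ✓
C4: sp2
C5: sp
C6: sp2
C7: sp2
C8: sp2
C9: sp
C10: sp
C11: sp
C12: sp
C3 → 1 sp3 carbon.

1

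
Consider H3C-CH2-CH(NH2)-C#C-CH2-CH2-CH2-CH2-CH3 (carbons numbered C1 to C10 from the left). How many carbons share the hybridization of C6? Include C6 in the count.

8

C6 is sp3 (only σ bonds).
C1: sp3 ✓
C2: sp3 ✓
C3: sp3 ✓
C4: sp
C5: sp
C6: sp3 ✓
C7: sp3 ✓
C8: sp3 ✓
C9: sp3 ✓
C10: sp3 ✓
8 carbons are sp3.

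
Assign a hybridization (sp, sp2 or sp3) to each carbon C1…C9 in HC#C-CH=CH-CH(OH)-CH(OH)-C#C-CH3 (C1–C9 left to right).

C1 sp, C2 sp, C3 sp2, C4 sp2, C5 sp3, C6 sp3, C7 sp, C8 sp, C9 sp3

C1 (2 σ bonds, plus two π bonds) has steric number 2: sp.
C2 carries 2 σ bonds, plus two π bonds, giving a steric number of 2, so it is sp.
C3 — 3 σ bonds, plus one π bond. Steric number 3, so sp2.
C4 (3 σ bonds, plus one π bond) has steric number 3: sp2.
C5 is sp3: 4 σ bonds, 4 electron-density regions.
C6 is sp3: 4 σ bonds, 4 electron-density regions.
C7 carries 2 σ bonds, plus two π bonds, giving a steric number of 2, so it is sp.
C8: 2 σ bonds, plus two π bonds — 2 electron domains, sp.
C9 has 4 σ bonds: steric number 4 → sp3.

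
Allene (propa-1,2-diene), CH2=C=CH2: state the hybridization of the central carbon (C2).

sp

Two σ bonds and two π bonds (one to each neighbour) → sp.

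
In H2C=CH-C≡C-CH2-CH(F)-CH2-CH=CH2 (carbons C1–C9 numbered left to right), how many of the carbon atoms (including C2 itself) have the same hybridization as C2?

4

C2 is sp2 (one π bond).
C1: sp2 ✓
C2: sp2 ✓
C3: sp
C4: sp
C5: sp3
C6: sp3
C7: sp3
C8: sp2 ✓
C9: sp2 ✓
4 carbons are sp2.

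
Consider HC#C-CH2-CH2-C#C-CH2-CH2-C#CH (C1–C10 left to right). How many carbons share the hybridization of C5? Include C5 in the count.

6

C5 is sp (two π bonds).
C1: sp ✓
C2: sp ✓
C3: sp3
C4: sp3
C5: sp ✓
C6: sp ✓
C7: sp3
C8: sp3
C9: sp ✓
C10: sp ✓
6 carbons are sp.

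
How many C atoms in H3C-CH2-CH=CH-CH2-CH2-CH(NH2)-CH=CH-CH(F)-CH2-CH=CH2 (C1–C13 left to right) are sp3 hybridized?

C1: sp3 ✓
C2: sp3 ✓
C3: sp2
C4: sp2
C5: sp3 ✓
C6: sp3 ✓
C7: sp3 ✓
C8: sp2
C9: sp2
C10: sp3 ✓
C11: sp3 ✓
C12: sp2
C13: sp2
C1, C2, C5, C6, C7, C10, C11 → 7 sp3 carbons.

7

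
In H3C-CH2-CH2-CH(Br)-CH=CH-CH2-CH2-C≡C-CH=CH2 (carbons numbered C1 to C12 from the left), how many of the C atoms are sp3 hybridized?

6

C1: sp3 ✓
C2: sp3 ✓
C3: sp3 ✓
C4: sp3 ✓
C5: sp2
C6: sp2
C7: sp3 ✓
C8: sp3 ✓
C9: sp
C10: sp
C11: sp2
C12: sp2
C1, C2, C3, C4, C7, C8 → 6 sp3 carbons.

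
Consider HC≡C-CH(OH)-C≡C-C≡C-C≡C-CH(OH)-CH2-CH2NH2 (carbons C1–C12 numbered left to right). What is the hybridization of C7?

sp

C7 carries 2 σ bonds, plus two π bonds, giving a steric number of 2, so it is sp.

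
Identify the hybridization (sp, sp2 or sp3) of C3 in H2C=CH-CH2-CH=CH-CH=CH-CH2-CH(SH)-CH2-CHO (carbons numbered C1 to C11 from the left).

C3 is sp3: 4 σ bonds, 4 electron-density regions.

sp3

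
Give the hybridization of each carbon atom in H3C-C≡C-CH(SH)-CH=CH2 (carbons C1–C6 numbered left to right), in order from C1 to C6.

C1 sp3, C2 sp, C3 sp, C4 sp3, C5 sp2, C6 sp2

C1 — 4 σ bonds. Steric number 4, so sp3.
C2: 2 σ bonds, plus two π bonds; 2 regions of electron density → sp.
C3 is sp: 2 σ bonds, plus two π bonds, 2 electron-density regions.
C4 — 4 σ bonds. Steric number 4, so sp3.
C5 has 3 σ bonds, plus one π bond: steric number 3 → sp2.
C6 is sp2: 3 σ bonds, plus one π bond, 3 electron-density regions.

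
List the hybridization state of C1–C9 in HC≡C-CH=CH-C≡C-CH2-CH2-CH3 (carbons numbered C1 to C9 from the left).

C1 sp, C2 sp, C3 sp2, C4 sp2, C5 sp, C6 sp, C7 sp3, C8 sp3, C9 sp3

C1: 2 σ bonds, plus two π bonds — 2 electron domains, sp.
C2 is sp: 2 σ bonds, plus two π bonds, 2 electron-density regions.
C3 is sp2: 3 σ bonds, plus one π bond, 3 electron-density regions.
C4: 3 σ bonds, plus one π bond — 3 electron domains, sp2.
C5 has 2 σ bonds, plus two π bonds: steric number 2 → sp.
C6 (2 σ bonds, plus two π bonds) has steric number 2: sp.
C7 has 4 σ bonds: steric number 4 → sp3.
C8: 4 σ bonds — 4 electron domains, sp3.
C9 carries 4 σ bonds, giving a steric number of 4, so it is sp3.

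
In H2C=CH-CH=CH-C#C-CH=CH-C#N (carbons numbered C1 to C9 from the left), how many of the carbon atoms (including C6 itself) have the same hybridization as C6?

3

C6 is sp (two π bonds).
C1: sp2
C2: sp2
C3: sp2
C4: sp2
C5: sp ✓
C6: sp ✓
C7: sp2
C8: sp2
C9: sp ✓
3 carbons are sp.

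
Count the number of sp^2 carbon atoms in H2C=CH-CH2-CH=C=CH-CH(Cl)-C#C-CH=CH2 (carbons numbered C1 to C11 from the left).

6

C1: sp2 ✓
C2: sp2 ✓
C3: sp3
C4: sp2 ✓
C5: sp
C6: sp2 ✓
C7: sp3
C8: sp
C9: sp
C10: sp2 ✓
C11: sp2 ✓
C1, C2, C4, C6, C10, C11 → 6 sp2 carbons.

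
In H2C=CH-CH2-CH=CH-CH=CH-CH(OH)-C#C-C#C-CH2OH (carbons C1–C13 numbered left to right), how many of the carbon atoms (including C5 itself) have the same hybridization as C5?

6

C5 is sp2 (one π bond).
C1: sp2 ✓
C2: sp2 ✓
C3: sp3
C4: sp2 ✓
C5: sp2 ✓
C6: sp2 ✓
C7: sp2 ✓
C8: sp3
C9: sp
C10: sp
C11: sp
C12: sp
C13: sp3
6 carbons are sp2.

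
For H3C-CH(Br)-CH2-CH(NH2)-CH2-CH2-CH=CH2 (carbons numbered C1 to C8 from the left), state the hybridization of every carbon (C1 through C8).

C1 — 4 σ bonds. Steric number 4, so sp3.
C2 is sp3: 4 σ bonds, 4 electron-density regions.
C3: 4 σ bonds — 4 electron domains, sp3.
C4 (4 σ bonds) has steric number 4: sp3.
C5: 4 σ bonds — 4 electron domains, sp3.
C6: 4 σ bonds; 4 regions of electron density → sp3.
C7 has 3 σ bonds, plus one π bond: steric number 3 → sp2.
C8 has 3 σ bonds, plus one π bond: steric number 3 → sp2.

C1 sp3, C2 sp3, C3 sp3, C4 sp3, C5 sp3, C6 sp3, C7 sp2, C8 sp2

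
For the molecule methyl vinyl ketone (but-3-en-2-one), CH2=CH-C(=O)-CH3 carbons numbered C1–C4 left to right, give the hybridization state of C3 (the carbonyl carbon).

C3 (the carbonyl carbon) (3 σ bonds, plus one π bond) has steric number 3: sp2.

sp2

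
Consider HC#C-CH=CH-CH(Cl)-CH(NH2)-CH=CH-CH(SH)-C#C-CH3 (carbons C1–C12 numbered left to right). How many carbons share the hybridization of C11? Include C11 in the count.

4

C11 is sp (two π bonds).
C1: sp ✓
C2: sp ✓
C3: sp2
C4: sp2
C5: sp3
C6: sp3
C7: sp2
C8: sp2
C9: sp3
C10: sp ✓
C11: sp ✓
C12: sp3
4 carbons are sp.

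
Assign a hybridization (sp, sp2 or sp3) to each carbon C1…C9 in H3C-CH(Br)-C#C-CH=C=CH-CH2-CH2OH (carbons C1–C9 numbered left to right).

C1 — 4 σ bonds. Steric number 4, so sp3.
C2: 4 σ bonds — 4 electron domains, sp3.
C3: 2 σ bonds, plus two π bonds; 2 regions of electron density → sp.
C4: 2 σ bonds, plus two π bonds — 2 electron domains, sp.
C5: 3 σ bonds, plus one π bond; 3 regions of electron density → sp2.
C6 — 2 σ bonds, plus two π bonds. Steric number 2, so sp.
C7: 3 σ bonds, plus one π bond; 3 regions of electron density → sp2.
C8 is sp3: 4 σ bonds, 4 electron-density regions.
C9 carries 4 σ bonds, giving a steric number of 4, so it is sp3.

C1 sp3, C2 sp3, C3 sp, C4 sp, C5 sp2, C6 sp, C7 sp2, C8 sp3, C9 sp3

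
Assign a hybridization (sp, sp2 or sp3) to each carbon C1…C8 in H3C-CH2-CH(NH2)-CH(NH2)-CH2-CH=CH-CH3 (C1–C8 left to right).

C1 sp3, C2 sp3, C3 sp3, C4 sp3, C5 sp3, C6 sp2, C7 sp2, C8 sp3

C1 is sp3: 4 σ bonds, 4 electron-density regions.
C2: 4 σ bonds; 4 regions of electron density → sp3.
C3 (4 σ bonds) has steric number 4: sp3.
C4 has 4 σ bonds: steric number 4 → sp3.
C5 — 4 σ bonds. Steric number 4, so sp3.
C6 has 3 σ bonds, plus one π bond: steric number 3 → sp2.
C7 (3 σ bonds, plus one π bond) has steric number 3: sp2.
C8 — 4 σ bonds. Steric number 4, so sp3.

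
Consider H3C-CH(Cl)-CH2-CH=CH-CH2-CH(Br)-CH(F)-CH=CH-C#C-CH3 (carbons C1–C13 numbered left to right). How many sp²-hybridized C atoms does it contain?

4

C1: sp3
C2: sp3
C3: sp3
C4: sp2 ✓
C5: sp2 ✓
C6: sp3
C7: sp3
C8: sp3
C9: sp2 ✓
C10: sp2 ✓
C11: sp
C12: sp
C13: sp3
C4, C5, C9, C10 → 4 sp2 carbons.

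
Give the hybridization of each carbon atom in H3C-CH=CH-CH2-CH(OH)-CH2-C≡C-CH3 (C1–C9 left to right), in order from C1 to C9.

C1 sp3, C2 sp2, C3 sp2, C4 sp3, C5 sp3, C6 sp3, C7 sp, C8 sp, C9 sp3

C1 is sp3: 4 σ bonds, 4 electron-density regions.
C2 has 3 σ bonds, plus one π bond: steric number 3 → sp2.
C3 (3 σ bonds, plus one π bond) has steric number 3: sp2.
C4 has 4 σ bonds: steric number 4 → sp3.
C5 is sp3: 4 σ bonds, 4 electron-density regions.
C6 is sp3: 4 σ bonds, 4 electron-density regions.
C7 has 2 σ bonds, plus two π bonds: steric number 2 → sp.
C8 (2 σ bonds, plus two π bonds) has steric number 2: sp.
C9 carries 4 σ bonds, giving a steric number of 4, so it is sp3.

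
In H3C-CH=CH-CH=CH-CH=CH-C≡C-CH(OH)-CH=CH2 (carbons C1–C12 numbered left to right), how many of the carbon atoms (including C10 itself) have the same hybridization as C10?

2

C10 is sp3 (only σ bonds).
C1: sp3 ✓
C2: sp2
C3: sp2
C4: sp2
C5: sp2
C6: sp2
C7: sp2
C8: sp
C9: sp
C10: sp3 ✓
C11: sp2
C12: sp2
2 carbons are sp3.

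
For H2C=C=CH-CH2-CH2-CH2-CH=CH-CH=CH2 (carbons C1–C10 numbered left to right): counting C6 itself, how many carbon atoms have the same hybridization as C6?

C6 is sp3 (only σ bonds).
C1: sp2
C2: sp
C3: sp2
C4: sp3 ✓
C5: sp3 ✓
C6: sp3 ✓
C7: sp2
C8: sp2
C9: sp2
C10: sp2
3 carbons are sp3.

3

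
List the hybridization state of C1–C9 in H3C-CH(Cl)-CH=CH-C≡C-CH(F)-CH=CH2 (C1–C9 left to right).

C1 sp3, C2 sp3, C3 sp2, C4 sp2, C5 sp, C6 sp, C7 sp3, C8 sp2, C9 sp2

C1 carries 4 σ bonds, giving a steric number of 4, so it is sp3.
C2 is sp3: 4 σ bonds, 4 electron-density regions.
C3: 3 σ bonds, plus one π bond; 3 regions of electron density → sp2.
C4: 3 σ bonds, plus one π bond — 3 electron domains, sp2.
C5 (2 σ bonds, plus two π bonds) has steric number 2: sp.
C6 (2 σ bonds, plus two π bonds) has steric number 2: sp.
C7 — 4 σ bonds. Steric number 4, so sp3.
C8 is sp2: 3 σ bonds, plus one π bond, 3 electron-density regions.
C9 is sp2: 3 σ bonds, plus one π bond, 3 electron-density regions.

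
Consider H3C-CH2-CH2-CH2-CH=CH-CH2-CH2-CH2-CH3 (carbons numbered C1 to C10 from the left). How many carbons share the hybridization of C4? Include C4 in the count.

8

C4 is sp3 (only σ bonds).
C1: sp3 ✓
C2: sp3 ✓
C3: sp3 ✓
C4: sp3 ✓
C5: sp2
C6: sp2
C7: sp3 ✓
C8: sp3 ✓
C9: sp3 ✓
C10: sp3 ✓
8 carbons are sp3.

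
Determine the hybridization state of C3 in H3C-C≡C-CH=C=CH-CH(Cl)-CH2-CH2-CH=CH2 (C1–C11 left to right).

C3 has 2 σ bonds, plus two π bonds: steric number 2 → sp.

sp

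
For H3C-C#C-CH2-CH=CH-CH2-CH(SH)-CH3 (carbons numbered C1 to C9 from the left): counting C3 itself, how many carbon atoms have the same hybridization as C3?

2

C3 is sp (two π bonds).
C1: sp3
C2: sp ✓
C3: sp ✓
C4: sp3
C5: sp2
C6: sp2
C7: sp3
C8: sp3
C9: sp3
2 carbons are sp.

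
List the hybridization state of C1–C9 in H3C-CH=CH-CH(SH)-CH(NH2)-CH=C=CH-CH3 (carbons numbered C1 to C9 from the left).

C1 sp3, C2 sp2, C3 sp2, C4 sp3, C5 sp3, C6 sp2, C7 sp, C8 sp2, C9 sp3

C1: 4 σ bonds — 4 electron domains, sp3.
C2 carries 3 σ bonds, plus one π bond, giving a steric number of 3, so it is sp2.
C3: 3 σ bonds, plus one π bond; 3 regions of electron density → sp2.
C4: 4 σ bonds; 4 regions of electron density → sp3.
C5: 4 σ bonds; 4 regions of electron density → sp3.
C6 is sp2: 3 σ bonds, plus one π bond, 3 electron-density regions.
C7 (2 σ bonds, plus two π bonds) has steric number 2: sp.
C8 — 3 σ bonds, plus one π bond. Steric number 3, so sp2.
C9 — 4 σ bonds. Steric number 4, so sp3.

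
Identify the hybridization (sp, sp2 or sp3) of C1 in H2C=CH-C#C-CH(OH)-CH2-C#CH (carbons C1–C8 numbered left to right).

C1 has 3 σ bonds, plus one π bond: steric number 3 → sp2.

sp²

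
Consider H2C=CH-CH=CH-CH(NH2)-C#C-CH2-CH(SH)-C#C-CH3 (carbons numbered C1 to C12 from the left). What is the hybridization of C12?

C12: 4 σ bonds; 4 regions of electron density → sp3.

sp3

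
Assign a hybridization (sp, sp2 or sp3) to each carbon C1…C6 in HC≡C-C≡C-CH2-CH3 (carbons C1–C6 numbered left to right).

C1 — 2 σ bonds, plus two π bonds. Steric number 2, so sp.
C2 has 2 σ bonds, plus two π bonds: steric number 2 → sp.
C3 carries 2 σ bonds, plus two π bonds, giving a steric number of 2, so it is sp.
C4 — 2 σ bonds, plus two π bonds. Steric number 2, so sp.
C5: 4 σ bonds — 4 electron domains, sp3.
C6 (4 σ bonds) has steric number 4: sp3.

C1 sp, C2 sp, C3 sp, C4 sp, C5 sp3, C6 sp3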